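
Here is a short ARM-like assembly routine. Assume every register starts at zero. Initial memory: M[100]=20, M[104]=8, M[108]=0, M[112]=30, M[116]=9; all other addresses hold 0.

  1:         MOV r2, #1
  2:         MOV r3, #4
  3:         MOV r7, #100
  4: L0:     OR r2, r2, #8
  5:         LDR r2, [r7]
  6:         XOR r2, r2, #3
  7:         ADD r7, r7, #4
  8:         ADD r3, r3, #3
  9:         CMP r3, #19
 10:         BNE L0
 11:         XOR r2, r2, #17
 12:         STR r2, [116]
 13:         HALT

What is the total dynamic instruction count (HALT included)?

41

r2=1
r3=4
r7=100
r2=1|8=9
r2=M[100]=20
r2=20^3=23
r7=100+4=104
r3=4+3=7
CMP r3, #19  (cmp 7,19)
BNE L0: taken
r2=23|8=31
r2=M[104]=8
r2=8^3=11
r7=104+4=108
r3=7+3=10
CMP r3, #19  (cmp 10,19)
BNE L0: taken
r2=11|8=11
r2=M[108]=0
r2=0^3=3
r7=108+4=112
r3=10+3=13
CMP r3, #19  (cmp 13,19)
BNE L0: taken
r2=3|8=11
r2=M[112]=30
r2=30^3=29
r7=112+4=116
r3=13+3=16
CMP r3, #19  (cmp 16,19)
BNE L0: taken
r2=29|8=29
r2=M[116]=9
r2=9^3=10
r7=116+4=120
r3=16+3=19
CMP r3, #19  (cmp 19,19)
BNE L0: not taken
r2=10^17=27
STR r2, [116] → M[116]=27
halt.
Total executed instructions: 41.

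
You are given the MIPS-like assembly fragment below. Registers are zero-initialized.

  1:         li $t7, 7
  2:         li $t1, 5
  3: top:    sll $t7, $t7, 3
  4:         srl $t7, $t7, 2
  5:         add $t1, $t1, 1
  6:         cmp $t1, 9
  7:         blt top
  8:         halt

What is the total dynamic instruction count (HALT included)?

$t7=7
$t1=5
$t7=7<<3=56
$t7=56>>2=14
$t1=5+1=6
cmp $t1, 9  (cmp 6,9)
blt top: taken
$t7=14<<3=112
$t7=112>>2=28
$t1=6+1=7
cmp $t1, 9  (cmp 7,9)
blt top: taken
$t7=28<<3=224
$t7=224>>2=56
$t1=7+1=8
cmp $t1, 9  (cmp 8,9)
blt top: taken
$t7=56<<3=448
$t7=448>>2=112
$t1=8+1=9
cmp $t1, 9  (cmp 9,9)
blt top: not taken
halt.
Total executed instructions: 23.

23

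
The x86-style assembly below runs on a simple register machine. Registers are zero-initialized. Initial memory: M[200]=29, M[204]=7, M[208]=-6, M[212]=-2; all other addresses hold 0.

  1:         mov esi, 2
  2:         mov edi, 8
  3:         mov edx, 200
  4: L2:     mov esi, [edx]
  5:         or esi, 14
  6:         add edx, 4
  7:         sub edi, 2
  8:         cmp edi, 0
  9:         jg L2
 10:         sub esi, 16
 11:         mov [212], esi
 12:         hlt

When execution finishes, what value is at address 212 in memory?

-18

mov esi, 2 → esi=2
mov edi, 8 → edi=8
mov edx, 200 → edx=200
mov esi, [edx] → esi=M[200]=29
or esi, 14 → esi=29|14=31
add edx, 4 → edx=200+4=204
sub edi, 2 → edi=8-2=6
cmp edi, 0  (cmp 6,0)
jg L2: taken
mov esi, [edx] → esi=M[204]=7
or esi, 14 → esi=7|14=15
add edx, 4 → edx=204+4=208
sub edi, 2 → edi=6-2=4
cmp edi, 0  (cmp 4,0)
jg L2: taken
mov esi, [edx] → esi=M[208]=-6
or esi, 14 → esi=(-6)|14=-2
add edx, 4 → edx=208+4=212
sub edi, 2 → edi=4-2=2
cmp edi, 0  (cmp 2,0)
jg L2: taken
mov esi, [edx] → esi=M[212]=-2
or esi, 14 → esi=(-2)|14=-2
add edx, 4 → edx=212+4=216
sub edi, 2 → edi=2-2=0
cmp edi, 0  (cmp 0,0)
jg L2: not taken
sub esi, 16 → esi=(-2)-16=-18
mov [212], esi → M[212]=-18
halt.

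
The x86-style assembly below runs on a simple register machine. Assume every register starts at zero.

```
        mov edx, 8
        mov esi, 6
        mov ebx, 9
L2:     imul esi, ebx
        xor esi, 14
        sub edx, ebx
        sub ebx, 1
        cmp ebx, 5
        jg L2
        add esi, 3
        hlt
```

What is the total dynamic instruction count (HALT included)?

after mov edx, 8: edx=8
after mov esi, 6: esi=6
after mov ebx, 9: ebx=9
after imul esi, ebx: esi=6*9=54
after xor esi, 14: esi=54^14=56
after sub edx, ebx: edx=8-9=-1
after sub ebx, 1: ebx=9-1=8
cmp ebx, 5  (cmp 8,5)
jg L2: taken
after imul esi, ebx: esi=56*8=448
after xor esi, 14: esi=448^14=462
after sub edx, ebx: edx=(-1)-8=-9
after sub ebx, 1: ebx=8-1=7
cmp ebx, 5  (cmp 7,5)
jg L2: taken
after imul esi, ebx: esi=462*7=3234
after xor esi, 14: esi=3234^14=3244
after sub edx, ebx: edx=(-9)-7=-16
after sub ebx, 1: ebx=7-1=6
cmp ebx, 5  (cmp 6,5)
jg L2: taken
after imul esi, ebx: esi=3244*6=19464
after xor esi, 14: esi=19464^14=19462
after sub edx, ebx: edx=(-16)-6=-22
after sub ebx, 1: ebx=6-1=5
cmp ebx, 5  (cmp 5,5)
jg L2: not taken
after add esi, 3: esi=19462+3=19465
halt.
Total executed instructions: 29.

29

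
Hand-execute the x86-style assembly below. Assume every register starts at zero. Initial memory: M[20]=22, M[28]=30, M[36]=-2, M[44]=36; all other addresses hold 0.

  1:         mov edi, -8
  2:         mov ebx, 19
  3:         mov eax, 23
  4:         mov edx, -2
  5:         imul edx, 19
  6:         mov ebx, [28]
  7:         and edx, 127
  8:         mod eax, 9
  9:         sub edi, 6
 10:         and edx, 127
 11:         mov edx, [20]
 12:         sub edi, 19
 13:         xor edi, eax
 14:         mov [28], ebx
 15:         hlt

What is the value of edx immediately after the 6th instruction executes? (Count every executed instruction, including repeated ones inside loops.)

after mov edi, -8: edi=-8
after mov ebx, 19: ebx=19
after mov eax, 23: eax=23
after mov edx, -2: edx=-2
after imul edx, 19: edx=(-2)*19=-38
after mov ebx, [28]: ebx=M[28]=30
After step 6: edx = -38.

-38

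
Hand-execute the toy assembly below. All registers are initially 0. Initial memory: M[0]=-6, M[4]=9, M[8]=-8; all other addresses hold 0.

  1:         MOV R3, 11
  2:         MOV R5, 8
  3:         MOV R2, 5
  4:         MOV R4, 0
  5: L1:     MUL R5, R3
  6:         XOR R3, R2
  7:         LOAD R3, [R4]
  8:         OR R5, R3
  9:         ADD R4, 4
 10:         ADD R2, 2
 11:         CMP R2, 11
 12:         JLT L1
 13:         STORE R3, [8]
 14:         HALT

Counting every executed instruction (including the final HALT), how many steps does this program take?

30

MOV R3, 11 → R3=11
MOV R5, 8 → R5=8
MOV R2, 5 → R2=5
MOV R4, 0 → R4=0
MUL R5, R3 → R5=8*11=88
XOR R3, R2 → R3=11^5=14
LOAD R3, [R4] → R3=M[0]=-6
OR R5, R3 → R5=88|(-6)=-6
ADD R4, 4 → R4=0+4=4
ADD R2, 2 → R2=5+2=7
CMP R2, 11  (cmp 7,11)
JLT L1: taken
MUL R5, R3 → R5=(-6)*(-6)=36
XOR R3, R2 → R3=(-6)^7=-3
LOAD R3, [R4] → R3=M[4]=9
OR R5, R3 → R5=36|9=45
ADD R4, 4 → R4=4+4=8
ADD R2, 2 → R2=7+2=9
CMP R2, 11  (cmp 9,11)
JLT L1: taken
MUL R5, R3 → R5=45*9=405
XOR R3, R2 → R3=9^9=0
LOAD R3, [R4] → R3=M[8]=-8
OR R5, R3 → R5=405|(-8)=-3
ADD R4, 4 → R4=8+4=12
ADD R2, 2 → R2=9+2=11
CMP R2, 11  (cmp 11,11)
JLT L1: not taken
STORE R3, [8] → M[8]=-8
halt.
Total executed instructions: 30.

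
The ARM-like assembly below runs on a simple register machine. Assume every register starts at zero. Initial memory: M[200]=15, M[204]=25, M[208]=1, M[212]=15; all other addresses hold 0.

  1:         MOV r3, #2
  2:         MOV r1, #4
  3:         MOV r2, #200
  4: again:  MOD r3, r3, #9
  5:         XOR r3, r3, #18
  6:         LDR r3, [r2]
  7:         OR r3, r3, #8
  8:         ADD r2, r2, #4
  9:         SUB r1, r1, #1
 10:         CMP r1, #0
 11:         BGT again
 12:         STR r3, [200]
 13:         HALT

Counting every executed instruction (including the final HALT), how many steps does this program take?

37

MOV r3, #2 → r3=2
MOV r1, #4 → r1=4
MOV r2, #200 → r2=200
MOD r3, r3, #9 → r3=2%9=2
XOR r3, r3, #18 → r3=2^18=16
LDR r3, [r2] → r3=M[200]=15
OR r3, r3, #8 → r3=15|8=15
ADD r2, r2, #4 → r2=200+4=204
SUB r1, r1, #1 → r1=4-1=3
CMP r1, #0  (cmp 3,0)
BGT again: taken
MOD r3, r3, #9 → r3=15%9=6
XOR r3, r3, #18 → r3=6^18=20
LDR r3, [r2] → r3=M[204]=25
OR r3, r3, #8 → r3=25|8=25
ADD r2, r2, #4 → r2=204+4=208
SUB r1, r1, #1 → r1=3-1=2
CMP r1, #0  (cmp 2,0)
BGT again: taken
MOD r3, r3, #9 → r3=25%9=7
XOR r3, r3, #18 → r3=7^18=21
LDR r3, [r2] → r3=M[208]=1
OR r3, r3, #8 → r3=1|8=9
ADD r2, r2, #4 → r2=208+4=212
SUB r1, r1, #1 → r1=2-1=1
CMP r1, #0  (cmp 1,0)
BGT again: taken
MOD r3, r3, #9 → r3=9%9=0
XOR r3, r3, #18 → r3=0^18=18
LDR r3, [r2] → r3=M[212]=15
OR r3, r3, #8 → r3=15|8=15
ADD r2, r2, #4 → r2=212+4=216
SUB r1, r1, #1 → r1=1-1=0
CMP r1, #0  (cmp 0,0)
BGT again: not taken
STR r3, [200] → M[200]=15
halt.
Total executed instructions: 37.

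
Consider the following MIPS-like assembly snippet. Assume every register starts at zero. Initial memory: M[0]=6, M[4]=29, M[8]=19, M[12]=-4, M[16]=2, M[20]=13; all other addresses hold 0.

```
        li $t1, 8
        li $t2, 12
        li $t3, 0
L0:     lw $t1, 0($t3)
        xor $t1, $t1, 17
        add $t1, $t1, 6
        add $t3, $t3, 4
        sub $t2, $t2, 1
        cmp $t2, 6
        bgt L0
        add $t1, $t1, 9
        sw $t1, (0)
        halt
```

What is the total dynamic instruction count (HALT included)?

$t1=8
$t2=12
$t3=0
$t1=M[0]=6
$t1=6^17=23
$t1=23+6=29
$t3=0+4=4
$t2=12-1=11
cmp $t2, 6  (cmp 11,6)
bgt L0: taken
$t1=M[4]=29
$t1=29^17=12
$t1=12+6=18
$t3=4+4=8
$t2=11-1=10
cmp $t2, 6  (cmp 10,6)
bgt L0: taken
$t1=M[8]=19
$t1=19^17=2
$t1=2+6=8
$t3=8+4=12
$t2=10-1=9
cmp $t2, 6  (cmp 9,6)
bgt L0: taken
$t1=M[12]=-4
$t1=(-4)^17=-19
$t1=(-19)+6=-13
$t3=12+4=16
$t2=9-1=8
cmp $t2, 6  (cmp 8,6)
bgt L0: taken
$t1=M[16]=2
$t1=2^17=19
$t1=19+6=25
$t3=16+4=20
$t2=8-1=7
cmp $t2, 6  (cmp 7,6)
bgt L0: taken
$t1=M[20]=13
$t1=13^17=28
$t1=28+6=34
$t3=20+4=24
$t2=7-1=6
cmp $t2, 6  (cmp 6,6)
bgt L0: not taken
$t1=34+9=43
sw $t1, (0) → M[0]=43
halt.
Total executed instructions: 48.

48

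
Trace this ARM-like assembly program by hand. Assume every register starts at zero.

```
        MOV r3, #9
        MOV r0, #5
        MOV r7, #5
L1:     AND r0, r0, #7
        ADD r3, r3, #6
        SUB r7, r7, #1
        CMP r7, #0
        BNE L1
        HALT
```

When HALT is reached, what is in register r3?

r3=9
r0=5
r7=5
r0=5&7=5
r3=9+6=15
r7=5-1=4
CMP r7, #0  (cmp 4,0)
BNE L1: taken
r0=5&7=5
r3=15+6=21
r7=4-1=3
CMP r7, #0  (cmp 3,0)
BNE L1: taken
r0=5&7=5
r3=21+6=27
r7=3-1=2
CMP r7, #0  (cmp 2,0)
BNE L1: taken
r0=5&7=5
r3=27+6=33
r7=2-1=1
CMP r7, #0  (cmp 1,0)
BNE L1: taken
r0=5&7=5
r3=33+6=39
r7=1-1=0
CMP r7, #0  (cmp 0,0)
BNE L1: not taken
halt.

39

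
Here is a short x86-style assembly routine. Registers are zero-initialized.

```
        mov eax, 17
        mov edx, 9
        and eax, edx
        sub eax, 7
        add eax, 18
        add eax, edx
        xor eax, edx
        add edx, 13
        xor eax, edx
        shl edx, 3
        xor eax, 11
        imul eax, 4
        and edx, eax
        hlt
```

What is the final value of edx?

0

mov eax, 17 → eax=17
mov edx, 9 → edx=9
and eax, edx → eax=17&9=1
sub eax, 7 → eax=1-7=-6
add eax, 18 → eax=(-6)+18=12
add eax, edx → eax=12+9=21
xor eax, edx → eax=21^9=28
add edx, 13 → edx=9+13=22
xor eax, edx → eax=28^22=10
shl edx, 3 → edx=22<<3=176
xor eax, 11 → eax=10^11=1
imul eax, 4 → eax=1*4=4
and edx, eax → edx=176&4=0
halt.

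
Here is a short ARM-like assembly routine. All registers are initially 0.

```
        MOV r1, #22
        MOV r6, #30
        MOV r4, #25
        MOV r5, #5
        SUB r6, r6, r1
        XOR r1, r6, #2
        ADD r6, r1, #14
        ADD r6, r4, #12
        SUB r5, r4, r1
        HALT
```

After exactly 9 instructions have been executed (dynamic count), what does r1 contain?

10

MOV r1, #22 → r1=22
MOV r6, #30 → r6=30
MOV r4, #25 → r4=25
MOV r5, #5 → r5=5
SUB r6, r6, r1 → r6=30-22=8
XOR r1, r6, #2 → r1=8^2=10
ADD r6, r1, #14 → r6=10+14=24
ADD r6, r4, #12 → r6=25+12=37
SUB r5, r4, r1 → r5=25-10=15
After step 9: r1 = 10.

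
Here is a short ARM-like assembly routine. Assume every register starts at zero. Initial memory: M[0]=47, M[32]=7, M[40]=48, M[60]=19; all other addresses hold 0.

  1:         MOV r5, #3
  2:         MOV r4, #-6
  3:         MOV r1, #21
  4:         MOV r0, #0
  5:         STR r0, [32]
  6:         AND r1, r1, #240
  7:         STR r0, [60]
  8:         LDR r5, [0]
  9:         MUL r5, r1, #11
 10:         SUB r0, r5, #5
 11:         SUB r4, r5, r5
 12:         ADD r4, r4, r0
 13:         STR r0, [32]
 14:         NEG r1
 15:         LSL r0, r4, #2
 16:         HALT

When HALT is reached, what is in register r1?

after MOV r5, #3: r5=3
after MOV r4, #-6: r4=-6
after MOV r1, #21: r1=21
after MOV r0, #0: r0=0
STR r0, [32] → M[32]=0
after AND r1, r1, #240: r1=21&240=16
STR r0, [60] → M[60]=0
after LDR r5, [0]: r5=M[0]=47
after MUL r5, r1, #11: r5=16*11=176
after SUB r0, r5, #5: r0=176-5=171
after SUB r4, r5, r5: r4=176-176=0
after ADD r4, r4, r0: r4=0+171=171
STR r0, [32] → M[32]=171
after NEG r1: r1=-(16)=-16
after LSL r0, r4, #2: r0=171<<2=684
halt.

-16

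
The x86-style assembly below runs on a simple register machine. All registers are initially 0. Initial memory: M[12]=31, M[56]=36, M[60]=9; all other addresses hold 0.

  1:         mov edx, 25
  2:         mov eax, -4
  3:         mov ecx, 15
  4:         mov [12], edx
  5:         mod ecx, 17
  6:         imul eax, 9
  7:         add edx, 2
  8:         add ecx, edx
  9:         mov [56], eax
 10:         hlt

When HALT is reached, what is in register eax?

after mov edx, 25: edx=25
after mov eax, -4: eax=-4
after mov ecx, 15: ecx=15
mov [12], edx → M[12]=25
after mod ecx, 17: ecx=15%17=15
after imul eax, 9: eax=(-4)*9=-36
after add edx, 2: edx=25+2=27
after add ecx, edx: ecx=15+27=42
mov [56], eax → M[56]=-36
halt.

-36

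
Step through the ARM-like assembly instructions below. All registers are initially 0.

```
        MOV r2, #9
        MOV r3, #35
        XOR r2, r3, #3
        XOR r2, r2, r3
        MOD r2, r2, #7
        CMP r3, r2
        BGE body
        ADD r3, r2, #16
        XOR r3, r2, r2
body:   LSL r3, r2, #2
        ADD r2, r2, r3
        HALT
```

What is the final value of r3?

after MOV r2, #9: r2=9
after MOV r3, #35: r3=35
after XOR r2, r3, #3: r2=35^3=32
after XOR r2, r2, r3: r2=32^35=3
after MOD r2, r2, #7: r2=3%7=3
CMP r3, r2  (cmp 35,3)
BGE body: taken
after LSL r3, r2, #2: r3=3<<2=12
after ADD r2, r2, r3: r2=3+12=15
halt.

12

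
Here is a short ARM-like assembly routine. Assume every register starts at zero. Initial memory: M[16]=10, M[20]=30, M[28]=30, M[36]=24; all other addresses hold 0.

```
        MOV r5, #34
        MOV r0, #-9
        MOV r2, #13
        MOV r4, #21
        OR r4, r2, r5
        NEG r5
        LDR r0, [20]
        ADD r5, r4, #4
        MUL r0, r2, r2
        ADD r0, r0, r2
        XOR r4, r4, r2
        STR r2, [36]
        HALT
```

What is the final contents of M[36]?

MOV r5, #34 → r5=34
MOV r0, #-9 → r0=-9
MOV r2, #13 → r2=13
MOV r4, #21 → r4=21
OR r4, r2, r5 → r4=13|34=47
NEG r5 → r5=-(34)=-34
LDR r0, [20] → r0=M[20]=30
ADD r5, r4, #4 → r5=47+4=51
MUL r0, r2, r2 → r0=13*13=169
ADD r0, r0, r2 → r0=169+13=182
XOR r4, r4, r2 → r4=47^13=34
STR r2, [36] → M[36]=13
halt.

13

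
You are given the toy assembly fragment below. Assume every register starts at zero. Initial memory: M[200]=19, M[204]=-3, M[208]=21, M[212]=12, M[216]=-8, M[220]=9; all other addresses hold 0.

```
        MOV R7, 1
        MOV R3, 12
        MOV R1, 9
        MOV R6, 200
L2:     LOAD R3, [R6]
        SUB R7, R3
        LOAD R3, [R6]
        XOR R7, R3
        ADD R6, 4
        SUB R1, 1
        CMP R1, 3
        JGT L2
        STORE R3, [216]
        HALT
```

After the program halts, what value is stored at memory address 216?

9

R7=1
R3=12
R1=9
R6=200
R3=M[200]=19
R7=1-19=-18
R3=M[200]=19
R7=(-18)^19=-3
R6=200+4=204
R1=9-1=8
CMP R1, 3  (cmp 8,3)
JGT L2: taken
R3=M[204]=-3
R7=(-3)-(-3)=0
R3=M[204]=-3
R7=0^(-3)=-3
R6=204+4=208
R1=8-1=7
CMP R1, 3  (cmp 7,3)
JGT L2: taken
R3=M[208]=21
R7=(-3)-21=-24
R3=M[208]=21
R7=(-24)^21=-3
R6=208+4=212
R1=7-1=6
CMP R1, 3  (cmp 6,3)
JGT L2: taken
R3=M[212]=12
R7=(-3)-12=-15
R3=M[212]=12
R7=(-15)^12=-3
R6=212+4=216
R1=6-1=5
CMP R1, 3  (cmp 5,3)
JGT L2: taken
R3=M[216]=-8
R7=(-3)-(-8)=5
R3=M[216]=-8
R7=5^(-8)=-3
R6=216+4=220
R1=5-1=4
CMP R1, 3  (cmp 4,3)
JGT L2: taken
R3=M[220]=9
R7=(-3)-9=-12
R3=M[220]=9
R7=(-12)^9=-3
R6=220+4=224
R1=4-1=3
CMP R1, 3  (cmp 3,3)
JGT L2: not taken
STORE R3, [216] → M[216]=9
halt.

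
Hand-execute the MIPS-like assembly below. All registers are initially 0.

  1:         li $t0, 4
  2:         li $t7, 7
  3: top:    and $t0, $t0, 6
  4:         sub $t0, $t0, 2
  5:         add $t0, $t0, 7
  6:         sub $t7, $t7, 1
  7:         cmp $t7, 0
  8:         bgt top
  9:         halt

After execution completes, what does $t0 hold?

$t0=4
$t7=7
$t0=4&6=4
$t0=4-2=2
$t0=2+7=9
$t7=7-1=6
cmp $t7, 0  (cmp 6,0)
bgt top: taken
$t0=9&6=0
$t0=0-2=-2
$t0=(-2)+7=5
$t7=6-1=5
cmp $t7, 0  (cmp 5,0)
bgt top: taken
$t0=5&6=4
$t0=4-2=2
$t0=2+7=9
$t7=5-1=4
cmp $t7, 0  (cmp 4,0)
bgt top: taken
$t0=9&6=0
$t0=0-2=-2
$t0=(-2)+7=5
$t7=4-1=3
cmp $t7, 0  (cmp 3,0)
bgt top: taken
$t0=5&6=4
$t0=4-2=2
$t0=2+7=9
$t7=3-1=2
cmp $t7, 0  (cmp 2,0)
bgt top: taken
$t0=9&6=0
$t0=0-2=-2
$t0=(-2)+7=5
$t7=2-1=1
cmp $t7, 0  (cmp 1,0)
bgt top: taken
$t0=5&6=4
$t0=4-2=2
$t0=2+7=9
$t7=1-1=0
cmp $t7, 0  (cmp 0,0)
bgt top: not taken
halt.

9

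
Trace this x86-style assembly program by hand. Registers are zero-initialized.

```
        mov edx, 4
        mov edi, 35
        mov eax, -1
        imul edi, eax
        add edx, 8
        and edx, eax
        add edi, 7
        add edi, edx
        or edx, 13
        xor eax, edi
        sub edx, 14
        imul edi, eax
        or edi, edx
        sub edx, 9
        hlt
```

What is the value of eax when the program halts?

15

mov edx, 4 → edx=4
mov edi, 35 → edi=35
mov eax, -1 → eax=-1
imul edi, eax → edi=35*(-1)=-35
add edx, 8 → edx=4+8=12
and edx, eax → edx=12&(-1)=12
add edi, 7 → edi=(-35)+7=-28
add edi, edx → edi=(-28)+12=-16
or edx, 13 → edx=12|13=13
xor eax, edi → eax=(-1)^(-16)=15
sub edx, 14 → edx=13-14=-1
imul edi, eax → edi=(-16)*15=-240
or edi, edx → edi=(-240)|(-1)=-1
sub edx, 9 → edx=(-1)-9=-10
halt.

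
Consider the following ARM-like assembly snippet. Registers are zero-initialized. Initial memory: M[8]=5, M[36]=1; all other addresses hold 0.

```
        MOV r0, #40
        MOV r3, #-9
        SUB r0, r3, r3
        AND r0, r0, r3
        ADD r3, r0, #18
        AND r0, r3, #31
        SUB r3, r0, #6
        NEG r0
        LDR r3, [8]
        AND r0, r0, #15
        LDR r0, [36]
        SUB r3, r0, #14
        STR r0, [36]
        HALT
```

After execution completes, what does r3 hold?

-13

r0=40
r3=-9
r0=(-9)-(-9)=0
r0=0&(-9)=0
r3=0+18=18
r0=18&31=18
r3=18-6=12
r0=-(18)=-18
r3=M[8]=5
r0=(-18)&15=14
r0=M[36]=1
r3=1-14=-13
STR r0, [36] → M[36]=1
halt.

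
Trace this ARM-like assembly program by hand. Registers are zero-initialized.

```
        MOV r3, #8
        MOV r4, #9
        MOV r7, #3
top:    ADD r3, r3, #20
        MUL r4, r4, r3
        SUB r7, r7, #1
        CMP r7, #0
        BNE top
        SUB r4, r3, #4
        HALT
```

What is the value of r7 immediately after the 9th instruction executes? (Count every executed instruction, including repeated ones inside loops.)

2

after MOV r3, #8: r3=8
after MOV r4, #9: r4=9
after MOV r7, #3: r7=3
after ADD r3, r3, #20: r3=8+20=28
after MUL r4, r4, r3: r4=9*28=252
after SUB r7, r7, #1: r7=3-1=2
CMP r7, #0  (cmp 2,0)
BNE top: taken
after ADD r3, r3, #20: r3=28+20=48
After step 9: r7 = 2.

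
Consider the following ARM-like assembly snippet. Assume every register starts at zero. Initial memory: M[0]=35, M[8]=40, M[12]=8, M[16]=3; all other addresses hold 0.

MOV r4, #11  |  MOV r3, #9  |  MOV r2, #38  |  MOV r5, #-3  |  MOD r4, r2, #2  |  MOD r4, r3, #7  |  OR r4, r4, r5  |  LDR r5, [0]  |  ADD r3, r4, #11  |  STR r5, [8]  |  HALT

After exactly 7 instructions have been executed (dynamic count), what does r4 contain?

after MOV r4, #11: r4=11
after MOV r3, #9: r3=9
after MOV r2, #38: r2=38
after MOV r5, #-3: r5=-3
after MOD r4, r2, #2: r4=38%2=0
after MOD r4, r3, #7: r4=9%7=2
after OR r4, r4, r5: r4=2|(-3)=-1
After step 7: r4 = -1.

-1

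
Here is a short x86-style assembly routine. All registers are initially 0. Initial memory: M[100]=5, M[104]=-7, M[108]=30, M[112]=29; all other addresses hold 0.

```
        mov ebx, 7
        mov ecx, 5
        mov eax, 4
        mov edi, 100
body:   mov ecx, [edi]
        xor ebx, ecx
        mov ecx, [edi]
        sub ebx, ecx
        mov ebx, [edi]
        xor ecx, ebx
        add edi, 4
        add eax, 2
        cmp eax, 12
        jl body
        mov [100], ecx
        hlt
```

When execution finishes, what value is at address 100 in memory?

after mov ebx, 7: ebx=7
after mov ecx, 5: ecx=5
after mov eax, 4: eax=4
after mov edi, 100: edi=100
after mov ecx, [edi]: ecx=M[100]=5
after xor ebx, ecx: ebx=7^5=2
after mov ecx, [edi]: ecx=M[100]=5
after sub ebx, ecx: ebx=2-5=-3
after mov ebx, [edi]: ebx=M[100]=5
after xor ecx, ebx: ecx=5^5=0
after add edi, 4: edi=100+4=104
after add eax, 2: eax=4+2=6
cmp eax, 12  (cmp 6,12)
jl body: taken
after mov ecx, [edi]: ecx=M[104]=-7
after xor ebx, ecx: ebx=5^(-7)=-4
after mov ecx, [edi]: ecx=M[104]=-7
after sub ebx, ecx: ebx=(-4)-(-7)=3
after mov ebx, [edi]: ebx=M[104]=-7
after xor ecx, ebx: ecx=(-7)^(-7)=0
after add edi, 4: edi=104+4=108
after add eax, 2: eax=6+2=8
cmp eax, 12  (cmp 8,12)
jl body: taken
after mov ecx, [edi]: ecx=M[108]=30
after xor ebx, ecx: ebx=(-7)^30=-25
after mov ecx, [edi]: ecx=M[108]=30
after sub ebx, ecx: ebx=(-25)-30=-55
after mov ebx, [edi]: ebx=M[108]=30
after xor ecx, ebx: ecx=30^30=0
after add edi, 4: edi=108+4=112
after add eax, 2: eax=8+2=10
cmp eax, 12  (cmp 10,12)
jl body: taken
after mov ecx, [edi]: ecx=M[112]=29
after xor ebx, ecx: ebx=30^29=3
after mov ecx, [edi]: ecx=M[112]=29
after sub ebx, ecx: ebx=3-29=-26
after mov ebx, [edi]: ebx=M[112]=29
after xor ecx, ebx: ecx=29^29=0
after add edi, 4: edi=112+4=116
after add eax, 2: eax=10+2=12
cmp eax, 12  (cmp 12,12)
jl body: not taken
mov [100], ecx → M[100]=0
halt.

0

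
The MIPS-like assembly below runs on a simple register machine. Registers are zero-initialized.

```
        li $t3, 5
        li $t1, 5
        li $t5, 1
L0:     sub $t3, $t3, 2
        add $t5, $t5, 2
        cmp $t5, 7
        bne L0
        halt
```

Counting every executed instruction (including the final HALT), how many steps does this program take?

16

$t3=5
$t1=5
$t5=1
$t3=5-2=3
$t5=1+2=3
cmp $t5, 7  (cmp 3,7)
bne L0: taken
$t3=3-2=1
$t5=3+2=5
cmp $t5, 7  (cmp 5,7)
bne L0: taken
$t3=1-2=-1
$t5=5+2=7
cmp $t5, 7  (cmp 7,7)
bne L0: not taken
halt.
Total executed instructions: 16.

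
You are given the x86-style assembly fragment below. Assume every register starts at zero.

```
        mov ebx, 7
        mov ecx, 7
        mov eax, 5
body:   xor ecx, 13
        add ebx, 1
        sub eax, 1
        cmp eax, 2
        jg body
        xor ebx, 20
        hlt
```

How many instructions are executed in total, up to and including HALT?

20

after mov ebx, 7: ebx=7
after mov ecx, 7: ecx=7
after mov eax, 5: eax=5
after xor ecx, 13: ecx=7^13=10
after add ebx, 1: ebx=7+1=8
after sub eax, 1: eax=5-1=4
cmp eax, 2  (cmp 4,2)
jg body: taken
after xor ecx, 13: ecx=10^13=7
after add ebx, 1: ebx=8+1=9
after sub eax, 1: eax=4-1=3
cmp eax, 2  (cmp 3,2)
jg body: taken
after xor ecx, 13: ecx=7^13=10
after add ebx, 1: ebx=9+1=10
after sub eax, 1: eax=3-1=2
cmp eax, 2  (cmp 2,2)
jg body: not taken
after xor ebx, 20: ebx=10^20=30
halt.
Total executed instructions: 20.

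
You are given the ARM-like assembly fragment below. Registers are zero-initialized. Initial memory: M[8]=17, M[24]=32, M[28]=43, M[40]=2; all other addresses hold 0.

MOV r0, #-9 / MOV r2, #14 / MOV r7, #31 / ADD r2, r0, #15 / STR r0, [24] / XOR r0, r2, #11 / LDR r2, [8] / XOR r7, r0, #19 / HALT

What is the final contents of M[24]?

after MOV r0, #-9: r0=-9
after MOV r2, #14: r2=14
after MOV r7, #31: r7=31
after ADD r2, r0, #15: r2=(-9)+15=6
STR r0, [24] → M[24]=-9
after XOR r0, r2, #11: r0=6^11=13
after LDR r2, [8]: r2=M[8]=17
after XOR r7, r0, #19: r7=13^19=30
halt.

-9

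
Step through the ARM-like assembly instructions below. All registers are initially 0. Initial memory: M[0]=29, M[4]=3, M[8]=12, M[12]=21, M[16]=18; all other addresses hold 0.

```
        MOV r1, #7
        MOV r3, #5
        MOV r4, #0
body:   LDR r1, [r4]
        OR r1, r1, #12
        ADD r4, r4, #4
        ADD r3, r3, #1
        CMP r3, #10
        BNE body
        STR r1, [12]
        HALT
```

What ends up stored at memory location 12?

30

r1=7
r3=5
r4=0
r1=M[0]=29
r1=29|12=29
r4=0+4=4
r3=5+1=6
CMP r3, #10  (cmp 6,10)
BNE body: taken
r1=M[4]=3
r1=3|12=15
r4=4+4=8
r3=6+1=7
CMP r3, #10  (cmp 7,10)
BNE body: taken
r1=M[8]=12
r1=12|12=12
r4=8+4=12
r3=7+1=8
CMP r3, #10  (cmp 8,10)
BNE body: taken
r1=M[12]=21
r1=21|12=29
r4=12+4=16
r3=8+1=9
CMP r3, #10  (cmp 9,10)
BNE body: taken
r1=M[16]=18
r1=18|12=30
r4=16+4=20
r3=9+1=10
CMP r3, #10  (cmp 10,10)
BNE body: not taken
STR r1, [12] → M[12]=30
halt.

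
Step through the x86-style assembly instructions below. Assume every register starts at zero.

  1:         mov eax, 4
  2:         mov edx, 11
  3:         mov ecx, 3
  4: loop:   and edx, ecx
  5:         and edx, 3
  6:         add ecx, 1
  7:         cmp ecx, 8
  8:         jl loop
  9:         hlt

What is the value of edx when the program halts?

mov eax, 4 → eax=4
mov edx, 11 → edx=11
mov ecx, 3 → ecx=3
and edx, ecx → edx=11&3=3
and edx, 3 → edx=3&3=3
add ecx, 1 → ecx=3+1=4
cmp ecx, 8  (cmp 4,8)
jl loop: taken
and edx, ecx → edx=3&4=0
and edx, 3 → edx=0&3=0
add ecx, 1 → ecx=4+1=5
cmp ecx, 8  (cmp 5,8)
jl loop: taken
and edx, ecx → edx=0&5=0
and edx, 3 → edx=0&3=0
add ecx, 1 → ecx=5+1=6
cmp ecx, 8  (cmp 6,8)
jl loop: taken
and edx, ecx → edx=0&6=0
and edx, 3 → edx=0&3=0
add ecx, 1 → ecx=6+1=7
cmp ecx, 8  (cmp 7,8)
jl loop: taken
and edx, ecx → edx=0&7=0
and edx, 3 → edx=0&3=0
add ecx, 1 → ecx=7+1=8
cmp ecx, 8  (cmp 8,8)
jl loop: not taken
halt.

0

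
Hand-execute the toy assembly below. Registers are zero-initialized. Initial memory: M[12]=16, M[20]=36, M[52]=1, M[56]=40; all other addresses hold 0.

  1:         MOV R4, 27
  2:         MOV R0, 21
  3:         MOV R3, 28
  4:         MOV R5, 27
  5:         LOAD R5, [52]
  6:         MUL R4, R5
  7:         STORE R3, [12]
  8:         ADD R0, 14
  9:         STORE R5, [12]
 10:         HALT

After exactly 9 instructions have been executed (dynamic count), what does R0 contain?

MOV R4, 27 → R4=27
MOV R0, 21 → R0=21
MOV R3, 28 → R3=28
MOV R5, 27 → R5=27
LOAD R5, [52] → R5=M[52]=1
MUL R4, R5 → R4=27*1=27
STORE R3, [12] → M[12]=28
ADD R0, 14 → R0=21+14=35
STORE R5, [12] → M[12]=1
After step 9: R0 = 35.

35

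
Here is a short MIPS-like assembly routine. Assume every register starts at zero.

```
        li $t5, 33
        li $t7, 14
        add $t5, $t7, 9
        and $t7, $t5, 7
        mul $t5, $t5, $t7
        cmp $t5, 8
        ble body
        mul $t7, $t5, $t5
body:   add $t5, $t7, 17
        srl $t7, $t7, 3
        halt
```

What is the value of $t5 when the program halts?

25938

$t5=33
$t7=14
$t5=14+9=23
$t7=23&7=7
$t5=23*7=161
cmp $t5, 8  (cmp 161,8)
ble body: not taken
$t7=161*161=25921
$t5=25921+17=25938
$t7=25921>>3=3240
halt.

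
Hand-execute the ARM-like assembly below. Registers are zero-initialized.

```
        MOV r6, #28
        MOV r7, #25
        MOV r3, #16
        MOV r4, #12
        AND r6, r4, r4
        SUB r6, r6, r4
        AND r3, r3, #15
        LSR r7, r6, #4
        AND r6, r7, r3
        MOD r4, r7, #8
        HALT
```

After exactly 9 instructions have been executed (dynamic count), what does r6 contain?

0

MOV r6, #28 → r6=28
MOV r7, #25 → r7=25
MOV r3, #16 → r3=16
MOV r4, #12 → r4=12
AND r6, r4, r4 → r6=12&12=12
SUB r6, r6, r4 → r6=12-12=0
AND r3, r3, #15 → r3=16&15=0
LSR r7, r6, #4 → r7=0>>4=0
AND r6, r7, r3 → r6=0&0=0
After step 9: r6 = 0.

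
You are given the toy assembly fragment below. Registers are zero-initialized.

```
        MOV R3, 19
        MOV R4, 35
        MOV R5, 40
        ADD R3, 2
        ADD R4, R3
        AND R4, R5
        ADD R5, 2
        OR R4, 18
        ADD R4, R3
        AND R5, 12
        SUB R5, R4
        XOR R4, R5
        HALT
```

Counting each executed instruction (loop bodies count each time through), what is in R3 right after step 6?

21

after MOV R3, 19: R3=19
after MOV R4, 35: R4=35
after MOV R5, 40: R5=40
after ADD R3, 2: R3=19+2=21
after ADD R4, R3: R4=35+21=56
after AND R4, R5: R4=56&40=40
After step 6: R3 = 21.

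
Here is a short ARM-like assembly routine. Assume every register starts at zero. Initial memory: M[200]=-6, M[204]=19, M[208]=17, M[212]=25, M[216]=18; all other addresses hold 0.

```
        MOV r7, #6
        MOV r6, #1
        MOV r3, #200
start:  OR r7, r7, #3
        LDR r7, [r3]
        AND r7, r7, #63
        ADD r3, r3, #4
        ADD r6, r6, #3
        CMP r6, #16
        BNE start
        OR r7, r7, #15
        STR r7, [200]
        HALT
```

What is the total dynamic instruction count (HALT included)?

41

r7=6
r6=1
r3=200
r7=6|3=7
r7=M[200]=-6
r7=(-6)&63=58
r3=200+4=204
r6=1+3=4
CMP r6, #16  (cmp 4,16)
BNE start: taken
r7=58|3=59
r7=M[204]=19
r7=19&63=19
r3=204+4=208
r6=4+3=7
CMP r6, #16  (cmp 7,16)
BNE start: taken
r7=19|3=19
r7=M[208]=17
r7=17&63=17
r3=208+4=212
r6=7+3=10
CMP r6, #16  (cmp 10,16)
BNE start: taken
r7=17|3=19
r7=M[212]=25
r7=25&63=25
r3=212+4=216
r6=10+3=13
CMP r6, #16  (cmp 13,16)
BNE start: taken
r7=25|3=27
r7=M[216]=18
r7=18&63=18
r3=216+4=220
r6=13+3=16
CMP r6, #16  (cmp 16,16)
BNE start: not taken
r7=18|15=31
STR r7, [200] → M[200]=31
halt.
Total executed instructions: 41.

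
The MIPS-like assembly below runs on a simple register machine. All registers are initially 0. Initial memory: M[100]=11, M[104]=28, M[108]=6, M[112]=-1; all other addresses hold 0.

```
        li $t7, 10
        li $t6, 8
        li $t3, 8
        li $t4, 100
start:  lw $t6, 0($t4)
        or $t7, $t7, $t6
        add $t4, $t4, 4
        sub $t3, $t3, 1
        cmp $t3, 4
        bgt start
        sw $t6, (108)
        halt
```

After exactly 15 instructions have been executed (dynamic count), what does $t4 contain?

after li $t7, 10: $t7=10
after li $t6, 8: $t6=8
after li $t3, 8: $t3=8
after li $t4, 100: $t4=100
after lw $t6, 0($t4): $t6=M[100]=11
after or $t7, $t7, $t6: $t7=10|11=11
after add $t4, $t4, 4: $t4=100+4=104
after sub $t3, $t3, 1: $t3=8-1=7
cmp $t3, 4  (cmp 7,4)
bgt start: taken
after lw $t6, 0($t4): $t6=M[104]=28
after or $t7, $t7, $t6: $t7=11|28=31
after add $t4, $t4, 4: $t4=104+4=108
after sub $t3, $t3, 1: $t3=7-1=6
cmp $t3, 4  (cmp 6,4)
After step 15: $t4 = 108.

108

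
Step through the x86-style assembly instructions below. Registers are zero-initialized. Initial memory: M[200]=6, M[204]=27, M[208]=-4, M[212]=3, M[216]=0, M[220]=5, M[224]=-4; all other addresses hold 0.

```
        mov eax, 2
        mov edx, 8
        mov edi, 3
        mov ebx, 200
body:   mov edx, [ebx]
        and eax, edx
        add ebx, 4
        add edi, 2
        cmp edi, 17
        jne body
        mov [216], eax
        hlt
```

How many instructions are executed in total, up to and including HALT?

48

mov eax, 2 → eax=2
mov edx, 8 → edx=8
mov edi, 3 → edi=3
mov ebx, 200 → ebx=200
mov edx, [ebx] → edx=M[200]=6
and eax, edx → eax=2&6=2
add ebx, 4 → ebx=200+4=204
add edi, 2 → edi=3+2=5
cmp edi, 17  (cmp 5,17)
jne body: taken
mov edx, [ebx] → edx=M[204]=27
and eax, edx → eax=2&27=2
add ebx, 4 → ebx=204+4=208
add edi, 2 → edi=5+2=7
cmp edi, 17  (cmp 7,17)
jne body: taken
mov edx, [ebx] → edx=M[208]=-4
and eax, edx → eax=2&(-4)=0
add ebx, 4 → ebx=208+4=212
add edi, 2 → edi=7+2=9
cmp edi, 17  (cmp 9,17)
jne body: taken
mov edx, [ebx] → edx=M[212]=3
and eax, edx → eax=0&3=0
add ebx, 4 → ebx=212+4=216
add edi, 2 → edi=9+2=11
cmp edi, 17  (cmp 11,17)
jne body: taken
mov edx, [ebx] → edx=M[216]=0
and eax, edx → eax=0&0=0
add ebx, 4 → ebx=216+4=220
add edi, 2 → edi=11+2=13
cmp edi, 17  (cmp 13,17)
jne body: taken
mov edx, [ebx] → edx=M[220]=5
and eax, edx → eax=0&5=0
add ebx, 4 → ebx=220+4=224
add edi, 2 → edi=13+2=15
cmp edi, 17  (cmp 15,17)
jne body: taken
mov edx, [ebx] → edx=M[224]=-4
and eax, edx → eax=0&(-4)=0
add ebx, 4 → ebx=224+4=228
add edi, 2 → edi=15+2=17
cmp edi, 17  (cmp 17,17)
jne body: not taken
mov [216], eax → M[216]=0
halt.
Total executed instructions: 48.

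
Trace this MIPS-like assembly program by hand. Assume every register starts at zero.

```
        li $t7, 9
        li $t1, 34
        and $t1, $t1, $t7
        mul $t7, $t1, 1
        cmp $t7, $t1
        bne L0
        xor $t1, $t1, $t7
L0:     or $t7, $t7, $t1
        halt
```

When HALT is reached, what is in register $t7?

$t7=9
$t1=34
$t1=34&9=0
$t7=0*1=0
cmp $t7, $t1  (cmp 0,0)
bne L0: not taken
$t1=0^0=0
$t7=0|0=0
halt.

0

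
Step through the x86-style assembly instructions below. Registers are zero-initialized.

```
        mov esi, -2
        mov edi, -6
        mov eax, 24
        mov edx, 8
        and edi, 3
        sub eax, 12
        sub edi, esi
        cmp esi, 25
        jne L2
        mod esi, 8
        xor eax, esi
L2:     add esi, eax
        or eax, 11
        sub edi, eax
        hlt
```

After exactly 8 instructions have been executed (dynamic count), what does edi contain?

4

esi=-2
edi=-6
eax=24
edx=8
edi=(-6)&3=2
eax=24-12=12
edi=2-(-2)=4
cmp esi, 25  (cmp -2,25)
After step 8: edi = 4.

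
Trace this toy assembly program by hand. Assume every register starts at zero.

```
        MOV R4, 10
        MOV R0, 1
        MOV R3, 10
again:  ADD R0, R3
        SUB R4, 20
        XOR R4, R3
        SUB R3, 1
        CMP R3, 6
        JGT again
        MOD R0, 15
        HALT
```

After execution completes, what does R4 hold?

-74

after MOV R4, 10: R4=10
after MOV R0, 1: R0=1
after MOV R3, 10: R3=10
after ADD R0, R3: R0=1+10=11
after SUB R4, 20: R4=10-20=-10
after XOR R4, R3: R4=(-10)^10=-4
after SUB R3, 1: R3=10-1=9
CMP R3, 6  (cmp 9,6)
JGT again: taken
after ADD R0, R3: R0=11+9=20
after SUB R4, 20: R4=(-4)-20=-24
after XOR R4, R3: R4=(-24)^9=-31
after SUB R3, 1: R3=9-1=8
CMP R3, 6  (cmp 8,6)
JGT again: taken
after ADD R0, R3: R0=20+8=28
after SUB R4, 20: R4=(-31)-20=-51
after XOR R4, R3: R4=(-51)^8=-59
after SUB R3, 1: R3=8-1=7
CMP R3, 6  (cmp 7,6)
JGT again: taken
after ADD R0, R3: R0=28+7=35
after SUB R4, 20: R4=(-59)-20=-79
after XOR R4, R3: R4=(-79)^7=-74
after SUB R3, 1: R3=7-1=6
CMP R3, 6  (cmp 6,6)
JGT again: not taken
after MOD R0, 15: R0=35%15=5
halt.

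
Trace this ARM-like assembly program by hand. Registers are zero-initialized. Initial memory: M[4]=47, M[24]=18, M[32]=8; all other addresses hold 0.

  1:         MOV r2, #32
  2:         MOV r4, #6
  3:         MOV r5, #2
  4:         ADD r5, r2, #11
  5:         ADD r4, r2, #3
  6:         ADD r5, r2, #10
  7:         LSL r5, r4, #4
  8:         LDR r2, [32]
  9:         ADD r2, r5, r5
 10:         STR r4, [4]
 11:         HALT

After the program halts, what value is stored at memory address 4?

35

after MOV r2, #32: r2=32
after MOV r4, #6: r4=6
after MOV r5, #2: r5=2
after ADD r5, r2, #11: r5=32+11=43
after ADD r4, r2, #3: r4=32+3=35
after ADD r5, r2, #10: r5=32+10=42
after LSL r5, r4, #4: r5=35<<4=560
after LDR r2, [32]: r2=M[32]=8
after ADD r2, r5, r5: r2=560+560=1120
STR r4, [4] → M[4]=35
halt.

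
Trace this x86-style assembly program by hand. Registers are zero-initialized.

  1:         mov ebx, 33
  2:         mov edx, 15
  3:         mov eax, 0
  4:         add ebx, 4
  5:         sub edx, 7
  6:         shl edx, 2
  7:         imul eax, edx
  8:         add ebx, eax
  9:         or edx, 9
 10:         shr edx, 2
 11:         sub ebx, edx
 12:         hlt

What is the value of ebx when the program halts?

ebx=33
edx=15
eax=0
ebx=33+4=37
edx=15-7=8
edx=8<<2=32
eax=0*32=0
ebx=37+0=37
edx=32|9=41
edx=41>>2=10
ebx=37-10=27
halt.

27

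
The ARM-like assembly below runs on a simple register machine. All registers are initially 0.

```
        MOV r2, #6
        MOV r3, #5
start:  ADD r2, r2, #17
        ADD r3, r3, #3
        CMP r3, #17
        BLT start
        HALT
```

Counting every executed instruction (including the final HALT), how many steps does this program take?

19

r2=6
r3=5
r2=6+17=23
r3=5+3=8
CMP r3, #17  (cmp 8,17)
BLT start: taken
r2=23+17=40
r3=8+3=11
CMP r3, #17  (cmp 11,17)
BLT start: taken
r2=40+17=57
r3=11+3=14
CMP r3, #17  (cmp 14,17)
BLT start: taken
r2=57+17=74
r3=14+3=17
CMP r3, #17  (cmp 17,17)
BLT start: not taken
halt.
Total executed instructions: 19.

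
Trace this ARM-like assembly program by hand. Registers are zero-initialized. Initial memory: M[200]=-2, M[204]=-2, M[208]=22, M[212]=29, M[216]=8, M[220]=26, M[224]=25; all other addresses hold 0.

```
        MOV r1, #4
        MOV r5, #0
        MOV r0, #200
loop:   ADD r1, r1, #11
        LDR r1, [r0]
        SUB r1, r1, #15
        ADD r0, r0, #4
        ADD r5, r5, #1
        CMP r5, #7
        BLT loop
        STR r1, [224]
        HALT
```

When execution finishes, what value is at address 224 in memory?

10

MOV r1, #4 → r1=4
MOV r5, #0 → r5=0
MOV r0, #200 → r0=200
ADD r1, r1, #11 → r1=4+11=15
LDR r1, [r0] → r1=M[200]=-2
SUB r1, r1, #15 → r1=(-2)-15=-17
ADD r0, r0, #4 → r0=200+4=204
ADD r5, r5, #1 → r5=0+1=1
CMP r5, #7  (cmp 1,7)
BLT loop: taken
ADD r1, r1, #11 → r1=(-17)+11=-6
LDR r1, [r0] → r1=M[204]=-2
SUB r1, r1, #15 → r1=(-2)-15=-17
ADD r0, r0, #4 → r0=204+4=208
ADD r5, r5, #1 → r5=1+1=2
CMP r5, #7  (cmp 2,7)
BLT loop: taken
ADD r1, r1, #11 → r1=(-17)+11=-6
LDR r1, [r0] → r1=M[208]=22
SUB r1, r1, #15 → r1=22-15=7
ADD r0, r0, #4 → r0=208+4=212
ADD r5, r5, #1 → r5=2+1=3
CMP r5, #7  (cmp 3,7)
BLT loop: taken
ADD r1, r1, #11 → r1=7+11=18
LDR r1, [r0] → r1=M[212]=29
SUB r1, r1, #15 → r1=29-15=14
ADD r0, r0, #4 → r0=212+4=216
ADD r5, r5, #1 → r5=3+1=4
CMP r5, #7  (cmp 4,7)
BLT loop: taken
ADD r1, r1, #11 → r1=14+11=25
LDR r1, [r0] → r1=M[216]=8
SUB r1, r1, #15 → r1=8-15=-7
ADD r0, r0, #4 → r0=216+4=220
ADD r5, r5, #1 → r5=4+1=5
CMP r5, #7  (cmp 5,7)
BLT loop: taken
ADD r1, r1, #11 → r1=(-7)+11=4
LDR r1, [r0] → r1=M[220]=26
SUB r1, r1, #15 → r1=26-15=11
ADD r0, r0, #4 → r0=220+4=224
ADD r5, r5, #1 → r5=5+1=6
CMP r5, #7  (cmp 6,7)
BLT loop: taken
ADD r1, r1, #11 → r1=11+11=22
LDR r1, [r0] → r1=M[224]=25
SUB r1, r1, #15 → r1=25-15=10
ADD r0, r0, #4 → r0=224+4=228
ADD r5, r5, #1 → r5=6+1=7
CMP r5, #7  (cmp 7,7)
BLT loop: not taken
STR r1, [224] → M[224]=10
halt.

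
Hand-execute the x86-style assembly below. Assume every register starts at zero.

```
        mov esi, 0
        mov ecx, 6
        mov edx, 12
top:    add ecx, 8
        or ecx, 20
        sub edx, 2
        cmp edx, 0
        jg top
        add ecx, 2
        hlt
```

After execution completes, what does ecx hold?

120

esi=0
ecx=6
edx=12
ecx=6+8=14
ecx=14|20=30
edx=12-2=10
cmp edx, 0  (cmp 10,0)
jg top: taken
ecx=30+8=38
ecx=38|20=54
edx=10-2=8
cmp edx, 0  (cmp 8,0)
jg top: taken
ecx=54+8=62
ecx=62|20=62
edx=8-2=6
cmp edx, 0  (cmp 6,0)
jg top: taken
ecx=62+8=70
ecx=70|20=86
edx=6-2=4
cmp edx, 0  (cmp 4,0)
jg top: taken
ecx=86+8=94
ecx=94|20=94
edx=4-2=2
cmp edx, 0  (cmp 2,0)
jg top: taken
ecx=94+8=102
ecx=102|20=118
edx=2-2=0
cmp edx, 0  (cmp 0,0)
jg top: not taken
ecx=118+2=120
halt.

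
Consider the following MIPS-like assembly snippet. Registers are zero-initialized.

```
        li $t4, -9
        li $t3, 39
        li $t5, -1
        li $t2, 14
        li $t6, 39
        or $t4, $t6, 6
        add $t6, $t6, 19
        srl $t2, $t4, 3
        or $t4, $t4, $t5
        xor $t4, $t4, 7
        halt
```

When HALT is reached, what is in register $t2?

li $t4, -9 → $t4=-9
li $t3, 39 → $t3=39
li $t5, -1 → $t5=-1
li $t2, 14 → $t2=14
li $t6, 39 → $t6=39
or $t4, $t6, 6 → $t4=39|6=39
add $t6, $t6, 19 → $t6=39+19=58
srl $t2, $t4, 3 → $t2=39>>3=4
or $t4, $t4, $t5 → $t4=39|(-1)=-1
xor $t4, $t4, 7 → $t4=(-1)^7=-8
halt.

4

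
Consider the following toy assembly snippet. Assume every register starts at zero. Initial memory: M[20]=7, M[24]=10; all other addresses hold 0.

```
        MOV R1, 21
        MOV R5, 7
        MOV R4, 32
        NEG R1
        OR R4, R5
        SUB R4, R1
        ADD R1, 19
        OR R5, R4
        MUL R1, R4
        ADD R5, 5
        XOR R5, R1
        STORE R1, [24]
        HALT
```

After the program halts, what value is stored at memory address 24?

-120

R1=21
R5=7
R4=32
R1=-(21)=-21
R4=32|7=39
R4=39-(-21)=60
R1=(-21)+19=-2
R5=7|60=63
R1=(-2)*60=-120
R5=63+5=68
R5=68^(-120)=-52
STORE R1, [24] → M[24]=-120
halt.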